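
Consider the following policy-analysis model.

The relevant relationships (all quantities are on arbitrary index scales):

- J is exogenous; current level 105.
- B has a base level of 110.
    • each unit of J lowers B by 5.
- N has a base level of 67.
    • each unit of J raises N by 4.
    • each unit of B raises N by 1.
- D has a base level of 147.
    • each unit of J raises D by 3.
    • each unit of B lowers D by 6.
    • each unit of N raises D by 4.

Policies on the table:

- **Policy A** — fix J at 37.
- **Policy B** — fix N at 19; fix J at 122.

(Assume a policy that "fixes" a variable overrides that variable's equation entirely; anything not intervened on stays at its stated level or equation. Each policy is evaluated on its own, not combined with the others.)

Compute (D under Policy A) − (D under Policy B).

-2321

Policy A (J := 37):
  J = 37
  B = 110 − 5·37 = -75
  N = 67 + 4·37 + (-75) = 140
  D = 147 + 3·37 − 6·(-75) + 4·140 = 1268
Policy B (N := 19, J := 122):
  J = 122
  B = 110 − 5·122 = -500
  N = 19
  D = 147 + 3·122 − 6·(-500) + 4·19 = 3589
D: 1268 − 3589 = -2321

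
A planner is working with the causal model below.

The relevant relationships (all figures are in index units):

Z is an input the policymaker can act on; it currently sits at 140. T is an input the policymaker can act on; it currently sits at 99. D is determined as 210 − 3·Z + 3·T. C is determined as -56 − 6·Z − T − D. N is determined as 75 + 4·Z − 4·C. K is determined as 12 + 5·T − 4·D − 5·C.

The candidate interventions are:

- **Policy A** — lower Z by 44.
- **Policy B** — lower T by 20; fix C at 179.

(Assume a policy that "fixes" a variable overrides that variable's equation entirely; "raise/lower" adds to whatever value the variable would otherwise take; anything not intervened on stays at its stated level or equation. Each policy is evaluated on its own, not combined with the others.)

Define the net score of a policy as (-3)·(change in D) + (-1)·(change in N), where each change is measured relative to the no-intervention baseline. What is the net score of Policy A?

308

Baseline:
  Z = 140
  T = 99
  D = 210 − 3·140 + 3·99 = 87
  C = -56 − 6·140 − 99 − 87 = -1082
  N = 75 + 4·140 − 4·(-1082) = 4963
Policy A (Z − 44):
  Z = 140 − 44 = 96
  T = 99
  D = 210 − 3·96 + 3·99 = 219
  C = -56 − 6·96 − 99 − 219 = -950
  N = 75 + 4·96 − 4·(-950) = 4259
ΔD = 219 − 87 = 132; ΔN = 4259 − 4963 = -704
Score = (-3)·132 + (-1)·(-704) = 308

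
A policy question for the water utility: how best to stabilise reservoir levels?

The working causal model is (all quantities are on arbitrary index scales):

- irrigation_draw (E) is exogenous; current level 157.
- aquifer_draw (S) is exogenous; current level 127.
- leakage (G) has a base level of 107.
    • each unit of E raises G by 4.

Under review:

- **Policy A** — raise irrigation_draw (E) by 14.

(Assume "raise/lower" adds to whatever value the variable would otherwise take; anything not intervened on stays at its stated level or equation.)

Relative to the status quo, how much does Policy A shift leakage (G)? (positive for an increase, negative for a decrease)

56

Baseline:
  E = 157
  G = 107 + 4·157 = 735
Policy A (E + 14):
  E = 157 + 14 = 171
  G = 107 + 4·171 = 791
Change in G: 791 − 735 = 56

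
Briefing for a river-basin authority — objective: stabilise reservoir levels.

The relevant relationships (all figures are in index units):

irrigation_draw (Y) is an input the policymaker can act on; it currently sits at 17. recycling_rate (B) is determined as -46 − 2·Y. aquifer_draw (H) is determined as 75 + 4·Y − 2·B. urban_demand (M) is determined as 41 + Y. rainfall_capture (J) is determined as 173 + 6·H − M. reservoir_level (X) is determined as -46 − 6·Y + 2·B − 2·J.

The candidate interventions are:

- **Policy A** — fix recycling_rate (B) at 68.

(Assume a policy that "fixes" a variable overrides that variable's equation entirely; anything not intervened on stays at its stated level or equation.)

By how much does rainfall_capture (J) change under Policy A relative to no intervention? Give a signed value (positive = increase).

Baseline:
  Y = 17
  B = -46 − 2·17 = -80
  H = 75 + 4·17 − 2·(-80) = 303
  M = 41 + 17 = 58
  J = 173 + 6·303 − 58 = 1933
Policy A (B := 68):
  Y = 17
  B = 68
  H = 75 + 4·17 − 2·68 = 7
  M = 41 + 17 = 58
  J = 173 + 6·7 − 58 = 157
Change in J: 157 − 1933 = -1776

-1776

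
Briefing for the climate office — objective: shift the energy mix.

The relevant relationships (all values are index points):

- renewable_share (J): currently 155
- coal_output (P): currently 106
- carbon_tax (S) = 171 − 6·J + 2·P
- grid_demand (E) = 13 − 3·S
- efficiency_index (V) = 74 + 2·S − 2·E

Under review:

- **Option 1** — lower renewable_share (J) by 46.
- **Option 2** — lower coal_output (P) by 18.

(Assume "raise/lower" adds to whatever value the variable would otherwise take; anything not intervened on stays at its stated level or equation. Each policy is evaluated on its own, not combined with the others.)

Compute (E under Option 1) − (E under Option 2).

-936

Option 1 (J − 46):
  J = 155 − 46 = 109
  P = 106
  S = 171 − 6·109 + 2·106 = -271
  E = 13 − 3·(-271) = 826
Option 2 (P − 18):
  J = 155
  P = 106 − 18 = 88
  S = 171 − 6·155 + 2·88 = -583
  E = 13 − 3·(-583) = 1762
E: 826 − 1762 = -936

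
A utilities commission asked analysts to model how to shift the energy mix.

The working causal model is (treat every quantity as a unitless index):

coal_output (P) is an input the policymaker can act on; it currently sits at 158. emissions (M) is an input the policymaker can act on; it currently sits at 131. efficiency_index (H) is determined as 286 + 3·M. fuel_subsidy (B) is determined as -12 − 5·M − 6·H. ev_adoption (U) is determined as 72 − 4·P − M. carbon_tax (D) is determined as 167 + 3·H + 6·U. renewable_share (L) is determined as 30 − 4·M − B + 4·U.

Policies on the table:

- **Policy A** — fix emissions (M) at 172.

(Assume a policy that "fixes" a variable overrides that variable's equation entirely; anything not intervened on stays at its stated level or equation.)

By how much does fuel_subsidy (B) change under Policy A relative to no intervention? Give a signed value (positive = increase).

Baseline:
  M = 131
  H = 286 + 3·131 = 679
  B = -12 − 5·131 − 6·679 = -4741
Policy A (M := 172):
  M = 172
  H = 286 + 3·172 = 802
  B = -12 − 5·172 − 6·802 = -5684
Change in B: -5684 − (-4741) = -943

-943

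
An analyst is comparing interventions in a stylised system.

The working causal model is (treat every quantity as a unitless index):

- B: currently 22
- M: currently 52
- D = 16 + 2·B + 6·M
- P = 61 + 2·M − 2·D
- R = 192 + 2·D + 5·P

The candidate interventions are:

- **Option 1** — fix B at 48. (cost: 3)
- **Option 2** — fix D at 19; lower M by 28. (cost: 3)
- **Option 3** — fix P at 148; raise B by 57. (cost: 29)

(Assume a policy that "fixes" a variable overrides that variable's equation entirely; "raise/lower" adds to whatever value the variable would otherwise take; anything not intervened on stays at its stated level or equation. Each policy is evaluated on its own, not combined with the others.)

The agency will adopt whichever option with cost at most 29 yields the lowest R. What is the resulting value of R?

Option 1 (B := 48):
  B = 48
  M = 52
  D = 16 + 2·48 + 6·52 = 424
  P = 61 + 2·52 − 2·424 = -683
  R = 192 + 2·424 + 5·(-683) = -2375
Option 2 (D := 19, M − 28):
  B = 22
  M = 52 − 28 = 24
  D = 19
  P = 61 + 2·24 − 2·19 = 71
  R = 192 + 2·19 + 5·71 = 585
Option 3 (P := 148, B + 57):
  B = 22 + 57 = 79
  M = 52
  D = 16 + 2·79 + 6·52 = 486
  P = 148
  R = 192 + 2·486 + 5·148 = 1904
Comparing — Option 1: R=-2375, Option 2: R=585, Option 3: R=1904. Lowest is -2375 (Option 1).

-2375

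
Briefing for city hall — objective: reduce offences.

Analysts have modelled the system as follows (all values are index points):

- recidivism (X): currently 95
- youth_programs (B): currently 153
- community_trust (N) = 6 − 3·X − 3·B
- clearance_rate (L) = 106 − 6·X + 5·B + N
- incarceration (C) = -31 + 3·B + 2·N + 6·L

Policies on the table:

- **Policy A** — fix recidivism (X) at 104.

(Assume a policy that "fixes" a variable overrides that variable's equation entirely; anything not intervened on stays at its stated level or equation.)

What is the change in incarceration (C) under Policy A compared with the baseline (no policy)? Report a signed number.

-540

Baseline:
  X = 95
  B = 153
  N = 6 − 3·95 − 3·153 = -738
  L = 106 − 6·95 + 5·153 + (-738) = -437
  C = -31 + 3·153 + 2·(-738) + 6·(-437) = -3670
Policy A (X := 104):
  X = 104
  B = 153
  N = 6 − 3·104 − 3·153 = -765
  L = 106 − 6·104 + 5·153 + (-765) = -518
  C = -31 + 3·153 + 2·(-765) + 6·(-518) = -4210
Change in C: -4210 − (-3670) = -540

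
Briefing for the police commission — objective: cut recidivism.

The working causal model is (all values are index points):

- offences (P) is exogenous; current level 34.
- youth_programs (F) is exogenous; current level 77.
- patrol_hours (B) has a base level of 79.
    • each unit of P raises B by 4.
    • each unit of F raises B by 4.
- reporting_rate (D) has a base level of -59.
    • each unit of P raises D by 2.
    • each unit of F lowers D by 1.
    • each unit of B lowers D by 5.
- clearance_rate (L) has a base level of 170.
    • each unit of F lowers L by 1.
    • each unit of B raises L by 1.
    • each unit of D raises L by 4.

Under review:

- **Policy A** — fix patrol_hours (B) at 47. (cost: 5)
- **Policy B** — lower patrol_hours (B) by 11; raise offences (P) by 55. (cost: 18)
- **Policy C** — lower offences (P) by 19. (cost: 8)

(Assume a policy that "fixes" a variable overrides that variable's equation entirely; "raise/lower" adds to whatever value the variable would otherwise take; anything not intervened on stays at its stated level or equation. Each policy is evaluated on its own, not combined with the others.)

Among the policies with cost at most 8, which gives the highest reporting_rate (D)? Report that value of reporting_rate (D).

-303

Policy A (B := 47):
  P = 34
  F = 77
  B = 47
  D = -59 + 2·34 − 77 − 5·47 = -303
Policy C (P − 19):
  P = 34 − 19 = 15
  F = 77
  B = 79 + 4·15 + 4·77 = 447
  D = -59 + 2·15 − 77 − 5·447 = -2341
Comparing — Policy A: D=-303, Policy C: D=-2341. Highest is -303 (Policy A).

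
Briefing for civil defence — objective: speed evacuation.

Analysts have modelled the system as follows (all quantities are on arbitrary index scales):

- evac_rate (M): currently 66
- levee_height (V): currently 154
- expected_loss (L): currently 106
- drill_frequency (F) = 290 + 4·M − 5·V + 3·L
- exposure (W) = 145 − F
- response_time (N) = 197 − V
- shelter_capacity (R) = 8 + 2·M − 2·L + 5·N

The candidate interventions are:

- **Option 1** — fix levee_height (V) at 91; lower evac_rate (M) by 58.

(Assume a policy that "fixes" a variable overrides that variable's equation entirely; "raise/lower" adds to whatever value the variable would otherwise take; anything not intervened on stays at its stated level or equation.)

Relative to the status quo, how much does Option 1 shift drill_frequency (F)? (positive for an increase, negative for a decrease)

83

Baseline:
  M = 66
  V = 154
  L = 106
  F = 290 + 4·66 − 5·154 + 3·106 = 102
Option 1 (V := 91, M − 58):
  M = 66 − 58 = 8
  V = 91
  L = 106
  F = 290 + 4·8 − 5·91 + 3·106 = 185
Change in F: 185 − 102 = 83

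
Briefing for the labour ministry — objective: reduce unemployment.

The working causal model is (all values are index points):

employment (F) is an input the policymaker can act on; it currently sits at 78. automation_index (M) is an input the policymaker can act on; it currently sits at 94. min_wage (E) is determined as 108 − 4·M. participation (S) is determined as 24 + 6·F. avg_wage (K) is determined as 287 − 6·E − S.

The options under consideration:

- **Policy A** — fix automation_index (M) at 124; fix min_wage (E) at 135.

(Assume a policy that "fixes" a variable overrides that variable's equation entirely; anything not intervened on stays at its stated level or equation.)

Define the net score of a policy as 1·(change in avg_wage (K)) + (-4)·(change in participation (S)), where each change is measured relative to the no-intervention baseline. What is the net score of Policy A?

Baseline:
  F = 78
  M = 94
  E = 108 − 4·94 = -268
  S = 24 + 6·78 = 492
  K = 287 − 6·(-268) − 492 = 1403
Policy A (M := 124, E := 135):
  F = 78
  M = 124
  E = 135
  S = 24 + 6·78 = 492
  K = 287 − 6·135 − 492 = -1015
ΔK = -1015 − 1403 = -2418; ΔS = 492 − 492 = 0
Score = 1·(-2418) + (-4)·0 = -2418

-2418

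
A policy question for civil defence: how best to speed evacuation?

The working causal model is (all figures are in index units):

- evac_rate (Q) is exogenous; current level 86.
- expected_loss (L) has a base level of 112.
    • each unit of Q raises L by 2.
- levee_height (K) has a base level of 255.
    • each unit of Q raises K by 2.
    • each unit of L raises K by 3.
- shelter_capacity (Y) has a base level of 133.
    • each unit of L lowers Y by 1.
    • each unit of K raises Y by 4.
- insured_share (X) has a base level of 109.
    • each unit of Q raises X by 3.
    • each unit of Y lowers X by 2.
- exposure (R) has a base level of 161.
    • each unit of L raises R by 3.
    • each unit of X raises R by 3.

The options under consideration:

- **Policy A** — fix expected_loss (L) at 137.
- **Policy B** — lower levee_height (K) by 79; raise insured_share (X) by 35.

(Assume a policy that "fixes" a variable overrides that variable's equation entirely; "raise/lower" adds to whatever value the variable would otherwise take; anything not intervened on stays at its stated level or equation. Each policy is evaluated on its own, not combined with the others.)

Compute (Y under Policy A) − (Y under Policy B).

Policy A (L := 137):
  Q = 86
  L = 137
  K = 255 + 2·86 + 3·137 = 838
  Y = 133 − 137 + 4·838 = 3348
Policy B (K − 79, X + 35):
  Q = 86
  L = 112 + 2·86 = 284
  K = 255 + 2·86 + 3·284 (−79 from intervention) = 1200
  Y = 133 − 284 + 4·1200 = 4649
Y: 3348 − 4649 = -1301

-1301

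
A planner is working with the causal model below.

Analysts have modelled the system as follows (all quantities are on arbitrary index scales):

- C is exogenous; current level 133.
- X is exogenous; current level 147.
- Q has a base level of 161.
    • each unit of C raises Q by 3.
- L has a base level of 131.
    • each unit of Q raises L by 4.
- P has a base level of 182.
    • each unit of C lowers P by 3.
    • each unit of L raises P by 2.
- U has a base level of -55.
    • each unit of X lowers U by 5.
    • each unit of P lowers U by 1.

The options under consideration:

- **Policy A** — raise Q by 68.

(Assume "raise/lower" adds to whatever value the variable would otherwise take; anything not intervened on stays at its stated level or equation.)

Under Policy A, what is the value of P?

Policy A (Q + 68):
  C = 133
  Q = 161 + 3·133 (+68 from intervention) = 628
  L = 131 + 4·628 = 2643
  P = 182 − 3·133 + 2·2643 = 5069

5069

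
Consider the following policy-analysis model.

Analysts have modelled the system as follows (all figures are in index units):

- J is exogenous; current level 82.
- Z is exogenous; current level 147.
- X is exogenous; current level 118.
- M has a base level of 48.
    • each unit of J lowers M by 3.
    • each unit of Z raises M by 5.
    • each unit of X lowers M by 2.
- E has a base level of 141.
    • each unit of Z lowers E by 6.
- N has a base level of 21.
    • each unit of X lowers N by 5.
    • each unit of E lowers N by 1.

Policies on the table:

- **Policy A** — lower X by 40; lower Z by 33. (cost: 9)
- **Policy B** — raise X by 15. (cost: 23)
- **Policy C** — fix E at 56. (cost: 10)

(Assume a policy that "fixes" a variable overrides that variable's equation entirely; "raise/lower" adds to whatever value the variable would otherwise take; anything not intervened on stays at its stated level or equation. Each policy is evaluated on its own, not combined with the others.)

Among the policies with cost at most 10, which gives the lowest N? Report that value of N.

Policy A (X − 40, Z − 33):
  Z = 147 − 33 = 114
  X = 118 − 40 = 78
  E = 141 − 6·114 = -543
  N = 21 − 5·78 − (-543) = 174
Policy C (E := 56):
  Z = 147
  X = 118
  E = 56
  N = 21 − 5·118 − 56 = -625
Comparing — Policy A: N=174, Policy C: N=-625. Lowest is -625 (Policy C).

-625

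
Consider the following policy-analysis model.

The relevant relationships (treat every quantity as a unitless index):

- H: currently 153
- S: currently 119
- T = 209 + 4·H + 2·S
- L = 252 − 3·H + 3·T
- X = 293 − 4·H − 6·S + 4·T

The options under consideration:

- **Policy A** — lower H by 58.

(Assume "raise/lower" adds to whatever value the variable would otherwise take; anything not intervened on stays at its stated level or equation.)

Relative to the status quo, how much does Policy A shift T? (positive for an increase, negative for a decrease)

-232

Baseline:
  H = 153
  S = 119
  T = 209 + 4·153 + 2·119 = 1059
Policy A (H − 58):
  H = 153 − 58 = 95
  S = 119
  T = 209 + 4·95 + 2·119 = 827
Change in T: 827 − 1059 = -232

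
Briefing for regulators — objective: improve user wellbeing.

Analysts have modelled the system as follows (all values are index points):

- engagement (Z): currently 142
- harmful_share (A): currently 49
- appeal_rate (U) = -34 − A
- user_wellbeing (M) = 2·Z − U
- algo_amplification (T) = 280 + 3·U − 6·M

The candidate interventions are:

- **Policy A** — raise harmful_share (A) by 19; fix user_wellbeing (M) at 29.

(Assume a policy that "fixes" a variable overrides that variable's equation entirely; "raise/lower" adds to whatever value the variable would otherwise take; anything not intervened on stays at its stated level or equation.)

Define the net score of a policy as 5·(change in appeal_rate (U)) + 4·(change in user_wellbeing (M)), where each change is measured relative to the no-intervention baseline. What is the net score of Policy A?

Baseline:
  Z = 142
  A = 49
  U = -34 − 49 = -83
  M = 0 + 2·142 − (-83) = 367
Policy A (A + 19, M := 29):
  Z = 142
  A = 49 + 19 = 68
  U = -34 − 68 = -102
  M = 29
ΔU = -102 − (-83) = -19; ΔM = 29 − 367 = -338
Score = 5·(-19) + 4·(-338) = -1447

-1447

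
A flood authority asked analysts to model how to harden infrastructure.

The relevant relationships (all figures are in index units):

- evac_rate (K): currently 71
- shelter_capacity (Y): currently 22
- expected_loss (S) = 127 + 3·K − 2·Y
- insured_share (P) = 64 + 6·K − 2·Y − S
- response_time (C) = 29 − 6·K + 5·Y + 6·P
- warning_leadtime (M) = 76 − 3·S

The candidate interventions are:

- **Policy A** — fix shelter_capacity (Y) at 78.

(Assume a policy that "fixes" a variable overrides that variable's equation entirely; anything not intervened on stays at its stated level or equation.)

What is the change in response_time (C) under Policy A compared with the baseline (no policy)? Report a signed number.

280

Baseline:
  K = 71
  Y = 22
  S = 127 + 3·71 − 2·22 = 296
  P = 64 + 6·71 − 2·22 − 296 = 150
  C = 29 − 6·71 + 5·22 + 6·150 = 613
Policy A (Y := 78):
  K = 71
  Y = 78
  S = 127 + 3·71 − 2·78 = 184
  P = 64 + 6·71 − 2·78 − 184 = 150
  C = 29 − 6·71 + 5·78 + 6·150 = 893
Change in C: 893 − 613 = 280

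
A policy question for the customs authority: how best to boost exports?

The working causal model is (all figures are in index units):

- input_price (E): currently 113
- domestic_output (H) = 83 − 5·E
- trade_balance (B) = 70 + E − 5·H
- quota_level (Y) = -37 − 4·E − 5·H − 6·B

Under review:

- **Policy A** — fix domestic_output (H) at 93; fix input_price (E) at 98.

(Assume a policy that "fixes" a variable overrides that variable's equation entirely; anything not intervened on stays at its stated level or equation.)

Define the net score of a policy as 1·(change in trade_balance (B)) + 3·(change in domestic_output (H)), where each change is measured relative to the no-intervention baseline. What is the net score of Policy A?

Baseline:
  E = 113
  H = 83 − 5·113 = -482
  B = 70 + 113 − 5·(-482) = 2593
Policy A (H := 93, E := 98):
  E = 98
  H = 93
  B = 70 + 98 − 5·93 = -297
ΔB = -297 − 2593 = -2890; ΔH = 93 − (-482) = 575
Score = 1·(-2890) + 3·575 = -1165

-1165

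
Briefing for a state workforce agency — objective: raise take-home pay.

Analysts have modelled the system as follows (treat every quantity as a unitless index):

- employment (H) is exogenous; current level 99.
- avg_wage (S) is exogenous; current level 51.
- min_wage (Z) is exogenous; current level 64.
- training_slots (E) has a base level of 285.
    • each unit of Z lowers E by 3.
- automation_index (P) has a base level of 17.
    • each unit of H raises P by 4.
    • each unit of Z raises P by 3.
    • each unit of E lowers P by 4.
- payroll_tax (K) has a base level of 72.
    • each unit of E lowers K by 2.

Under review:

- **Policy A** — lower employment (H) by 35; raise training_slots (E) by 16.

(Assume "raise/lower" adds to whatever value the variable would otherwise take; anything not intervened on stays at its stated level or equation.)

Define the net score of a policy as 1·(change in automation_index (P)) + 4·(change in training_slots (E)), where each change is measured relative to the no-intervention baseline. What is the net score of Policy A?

Baseline:
  H = 99
  Z = 64
  E = 285 − 3·64 = 93
  P = 17 + 4·99 + 3·64 − 4·93 = 233
Policy A (H − 35, E + 16):
  H = 99 − 35 = 64
  Z = 64
  E = 285 − 3·64 (+16 from intervention) = 109
  P = 17 + 4·64 + 3·64 − 4·109 = 29
ΔP = 29 − 233 = -204; ΔE = 109 − 93 = 16
Score = 1·(-204) + 4·16 = -140

-140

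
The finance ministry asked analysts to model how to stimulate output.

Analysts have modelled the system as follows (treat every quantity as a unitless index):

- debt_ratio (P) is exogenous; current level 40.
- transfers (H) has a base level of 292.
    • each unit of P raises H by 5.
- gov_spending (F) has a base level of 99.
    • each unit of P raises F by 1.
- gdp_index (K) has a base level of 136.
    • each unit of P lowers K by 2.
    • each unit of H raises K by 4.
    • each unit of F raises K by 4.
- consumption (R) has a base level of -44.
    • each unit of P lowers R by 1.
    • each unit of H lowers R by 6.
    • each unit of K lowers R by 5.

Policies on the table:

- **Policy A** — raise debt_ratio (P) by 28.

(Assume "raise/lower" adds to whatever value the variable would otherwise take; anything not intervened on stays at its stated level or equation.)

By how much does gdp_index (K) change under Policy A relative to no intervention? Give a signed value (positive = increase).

616

Baseline:
  P = 40
  H = 292 + 5·40 = 492
  F = 99 + 40 = 139
  K = 136 − 2·40 + 4·492 + 4·139 = 2580
Policy A (P + 28):
  P = 40 + 28 = 68
  H = 292 + 5·68 = 632
  F = 99 + 68 = 167
  K = 136 − 2·68 + 4·632 + 4·167 = 3196
Change in K: 3196 − 2580 = 616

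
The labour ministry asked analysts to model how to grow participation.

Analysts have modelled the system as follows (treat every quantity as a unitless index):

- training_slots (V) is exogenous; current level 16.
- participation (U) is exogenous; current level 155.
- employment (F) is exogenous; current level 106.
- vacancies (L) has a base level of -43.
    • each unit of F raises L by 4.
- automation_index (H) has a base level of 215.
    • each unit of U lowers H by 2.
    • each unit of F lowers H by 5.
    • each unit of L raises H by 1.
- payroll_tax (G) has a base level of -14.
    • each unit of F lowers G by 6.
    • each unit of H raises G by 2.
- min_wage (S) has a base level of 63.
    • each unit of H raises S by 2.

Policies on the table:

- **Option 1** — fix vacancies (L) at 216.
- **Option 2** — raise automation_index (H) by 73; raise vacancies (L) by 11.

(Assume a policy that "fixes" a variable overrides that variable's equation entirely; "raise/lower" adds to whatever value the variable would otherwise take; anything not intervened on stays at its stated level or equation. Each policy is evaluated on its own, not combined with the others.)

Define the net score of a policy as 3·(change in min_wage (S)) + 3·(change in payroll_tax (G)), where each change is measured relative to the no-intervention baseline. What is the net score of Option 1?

Baseline:
  U = 155
  F = 106
  L = -43 + 4·106 = 381
  H = 215 − 2·155 − 5·106 + 381 = -244
  G = -14 − 6·106 + 2·(-244) = -1138
  S = 63 + 2·(-244) = -425
Option 1 (L := 216):
  U = 155
  F = 106
  L = 216
  H = 215 − 2·155 − 5·106 + 216 = -409
  G = -14 − 6·106 + 2·(-409) = -1468
  S = 63 + 2·(-409) = -755
ΔS = -755 − (-425) = -330; ΔG = -1468 − (-1138) = -330
Score = 3·(-330) + 3·(-330) = -1980

-1980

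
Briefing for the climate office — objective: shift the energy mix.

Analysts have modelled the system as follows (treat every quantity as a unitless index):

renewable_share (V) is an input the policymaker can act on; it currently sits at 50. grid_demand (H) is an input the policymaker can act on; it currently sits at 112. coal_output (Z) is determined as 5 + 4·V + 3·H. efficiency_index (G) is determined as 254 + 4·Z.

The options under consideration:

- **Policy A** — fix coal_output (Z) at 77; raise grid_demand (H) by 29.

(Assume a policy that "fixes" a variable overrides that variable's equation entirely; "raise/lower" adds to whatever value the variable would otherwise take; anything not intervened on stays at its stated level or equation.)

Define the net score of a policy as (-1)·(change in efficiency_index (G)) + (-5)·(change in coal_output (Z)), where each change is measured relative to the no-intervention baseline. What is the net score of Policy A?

Baseline:
  V = 50
  H = 112
  Z = 5 + 4·50 + 3·112 = 541
  G = 254 + 4·541 = 2418
Policy A (Z := 77, H + 29):
  V = 50
  H = 112 + 29 = 141
  Z = 77
  G = 254 + 4·77 = 562
ΔG = 562 − 2418 = -1856; ΔZ = 77 − 541 = -464
Score = (-1)·(-1856) + (-5)·(-464) = 4176

4176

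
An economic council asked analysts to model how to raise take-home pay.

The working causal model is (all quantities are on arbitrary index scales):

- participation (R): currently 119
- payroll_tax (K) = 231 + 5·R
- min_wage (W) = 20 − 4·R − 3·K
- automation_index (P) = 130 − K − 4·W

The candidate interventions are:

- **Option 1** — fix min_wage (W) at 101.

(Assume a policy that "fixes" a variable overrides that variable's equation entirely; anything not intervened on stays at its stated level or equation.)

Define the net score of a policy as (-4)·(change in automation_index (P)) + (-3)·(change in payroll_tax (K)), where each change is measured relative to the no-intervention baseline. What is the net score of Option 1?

Baseline:
  R = 119
  K = 231 + 5·119 = 826
  W = 20 − 4·119 − 3·826 = -2934
  P = 130 − 826 − 4·(-2934) = 11040
Option 1 (W := 101):
  R = 119
  K = 231 + 5·119 = 826
  W = 101
  P = 130 − 826 − 4·101 = -1100
ΔP = -1100 − 11040 = -12140; ΔK = 826 − 826 = 0
Score = (-4)·(-12140) + (-3)·0 = 48560

48560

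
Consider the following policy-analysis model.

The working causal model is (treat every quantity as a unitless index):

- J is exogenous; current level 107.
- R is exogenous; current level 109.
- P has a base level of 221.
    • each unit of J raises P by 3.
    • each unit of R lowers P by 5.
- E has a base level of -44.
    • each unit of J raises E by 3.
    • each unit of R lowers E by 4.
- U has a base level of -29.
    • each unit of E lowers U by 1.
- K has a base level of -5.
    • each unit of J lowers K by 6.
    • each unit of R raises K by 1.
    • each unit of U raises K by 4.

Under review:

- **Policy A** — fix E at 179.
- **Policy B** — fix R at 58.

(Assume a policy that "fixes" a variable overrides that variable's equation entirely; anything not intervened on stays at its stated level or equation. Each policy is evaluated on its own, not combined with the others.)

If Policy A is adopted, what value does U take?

Policy A (E := 179):
  J = 107
  R = 109
  E = 179
  U = -29 − 179 = -208

-208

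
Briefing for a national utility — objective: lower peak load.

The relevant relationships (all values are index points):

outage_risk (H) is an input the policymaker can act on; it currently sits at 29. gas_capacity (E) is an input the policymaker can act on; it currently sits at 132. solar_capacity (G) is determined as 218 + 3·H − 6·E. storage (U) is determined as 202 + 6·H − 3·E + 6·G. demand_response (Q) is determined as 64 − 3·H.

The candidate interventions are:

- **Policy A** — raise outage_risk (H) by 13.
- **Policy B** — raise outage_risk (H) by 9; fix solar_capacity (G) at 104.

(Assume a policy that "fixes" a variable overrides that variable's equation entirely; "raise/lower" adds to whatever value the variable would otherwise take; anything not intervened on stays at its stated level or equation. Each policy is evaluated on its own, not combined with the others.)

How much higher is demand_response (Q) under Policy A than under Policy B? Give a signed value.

-12

Policy A (H + 13):
  H = 29 + 13 = 42
  Q = 64 − 3·42 = -62
Policy B (H + 9, G := 104):
  H = 29 + 9 = 38
  Q = 64 − 3·38 = -50
Q: -62 − (-50) = -12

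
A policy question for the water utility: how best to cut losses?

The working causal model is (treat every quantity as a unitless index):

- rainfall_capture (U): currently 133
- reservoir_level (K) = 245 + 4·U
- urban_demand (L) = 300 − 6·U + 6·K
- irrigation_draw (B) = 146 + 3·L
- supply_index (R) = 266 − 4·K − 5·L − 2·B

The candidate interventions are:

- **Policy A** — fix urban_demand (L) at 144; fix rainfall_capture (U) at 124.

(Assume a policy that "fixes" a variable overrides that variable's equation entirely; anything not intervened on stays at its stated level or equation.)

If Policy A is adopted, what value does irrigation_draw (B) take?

Policy A (L := 144, U := 124):
  U = 124
  K = 245 + 4·124 = 741
  L = 144
  B = 146 + 3·144 = 578

578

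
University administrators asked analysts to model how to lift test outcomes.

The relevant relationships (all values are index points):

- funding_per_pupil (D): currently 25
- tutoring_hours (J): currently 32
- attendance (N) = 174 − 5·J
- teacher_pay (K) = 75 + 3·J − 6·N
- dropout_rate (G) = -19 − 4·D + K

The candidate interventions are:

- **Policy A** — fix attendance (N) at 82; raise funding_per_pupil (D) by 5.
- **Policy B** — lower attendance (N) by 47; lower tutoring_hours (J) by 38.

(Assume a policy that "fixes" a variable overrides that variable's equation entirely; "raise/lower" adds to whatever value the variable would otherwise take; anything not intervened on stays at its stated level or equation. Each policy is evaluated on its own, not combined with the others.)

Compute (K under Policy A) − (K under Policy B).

564

Policy A (N := 82, D + 5):
  J = 32
  N = 82
  K = 75 + 3·32 − 6·82 = -321
Policy B (N − 47, J − 38):
  J = 32 − 38 = -6
  N = 174 − 5·(-6) (−47 from intervention) = 157
  K = 75 + 3·(-6) − 6·157 = -885
K: -321 − (-885) = 564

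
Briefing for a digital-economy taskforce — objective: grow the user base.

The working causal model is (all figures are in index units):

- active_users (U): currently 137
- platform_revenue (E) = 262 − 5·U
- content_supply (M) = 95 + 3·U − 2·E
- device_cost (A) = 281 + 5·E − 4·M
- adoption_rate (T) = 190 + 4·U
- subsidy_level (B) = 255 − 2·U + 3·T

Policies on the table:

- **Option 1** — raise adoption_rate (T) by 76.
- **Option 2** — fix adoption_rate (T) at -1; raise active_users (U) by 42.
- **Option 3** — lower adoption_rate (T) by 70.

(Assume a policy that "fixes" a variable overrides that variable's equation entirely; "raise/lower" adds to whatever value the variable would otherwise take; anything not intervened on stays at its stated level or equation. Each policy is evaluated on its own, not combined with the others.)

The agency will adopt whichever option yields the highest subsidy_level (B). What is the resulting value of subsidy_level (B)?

2423

Option 1 (T + 76):
  U = 137
  T = 190 + 4·137 (+76 from intervention) = 814
  B = 255 − 2·137 + 3·814 = 2423
Option 2 (T := -1, U + 42):
  U = 137 + 42 = 179
  T = -1
  B = 255 − 2·179 + 3·(-1) = -106
Option 3 (T − 70):
  U = 137
  T = 190 + 4·137 (−70 from intervention) = 668
  B = 255 − 2·137 + 3·668 = 1985
Comparing — Option 1: B=2423, Option 2: B=-106, Option 3: B=1985. Highest is 2423 (Option 1).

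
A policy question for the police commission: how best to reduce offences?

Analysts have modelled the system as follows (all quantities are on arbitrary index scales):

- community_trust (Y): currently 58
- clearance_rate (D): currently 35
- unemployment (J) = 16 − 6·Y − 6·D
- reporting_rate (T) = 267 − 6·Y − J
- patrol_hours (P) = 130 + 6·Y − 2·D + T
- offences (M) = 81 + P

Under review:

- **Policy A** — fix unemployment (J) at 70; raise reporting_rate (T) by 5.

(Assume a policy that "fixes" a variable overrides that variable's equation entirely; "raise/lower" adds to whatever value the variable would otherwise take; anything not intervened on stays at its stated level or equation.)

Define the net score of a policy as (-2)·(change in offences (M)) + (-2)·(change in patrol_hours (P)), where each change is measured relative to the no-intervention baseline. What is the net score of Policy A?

Baseline:
  Y = 58
  D = 35
  J = 16 − 6·58 − 6·35 = -542
  T = 267 − 6·58 − (-542) = 461
  P = 130 + 6·58 − 2·35 + 461 = 869
  M = 81 + 869 = 950
Policy A (J := 70, T + 5):
  Y = 58
  D = 35
  J = 70
  T = 267 − 6·58 − 70 (+5 from intervention) = -146
  P = 130 + 6·58 − 2·35 + (-146) = 262
  M = 81 + 262 = 343
ΔM = 343 − 950 = -607; ΔP = 262 − 869 = -607
Score = (-2)·(-607) + (-2)·(-607) = 2428

2428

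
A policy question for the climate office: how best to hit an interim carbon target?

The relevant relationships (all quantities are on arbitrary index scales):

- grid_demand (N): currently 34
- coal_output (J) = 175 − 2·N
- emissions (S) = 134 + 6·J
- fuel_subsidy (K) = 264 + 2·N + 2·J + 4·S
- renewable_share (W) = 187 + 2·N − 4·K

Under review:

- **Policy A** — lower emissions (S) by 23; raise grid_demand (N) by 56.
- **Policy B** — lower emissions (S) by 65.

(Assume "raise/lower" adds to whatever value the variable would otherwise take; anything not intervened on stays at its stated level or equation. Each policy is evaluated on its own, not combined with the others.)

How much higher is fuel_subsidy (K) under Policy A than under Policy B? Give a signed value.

Policy A (S − 23, N + 56):
  N = 34 + 56 = 90
  J = 175 − 2·90 = -5
  S = 134 + 6·(-5) (−23 from intervention) = 81
  K = 264 + 2·90 + 2·(-5) + 4·81 = 758
Policy B (S − 65):
  N = 34
  J = 175 − 2·34 = 107
  S = 134 + 6·107 (−65 from intervention) = 711
  K = 264 + 2·34 + 2·107 + 4·711 = 3390
K: 758 − 3390 = -2632

-2632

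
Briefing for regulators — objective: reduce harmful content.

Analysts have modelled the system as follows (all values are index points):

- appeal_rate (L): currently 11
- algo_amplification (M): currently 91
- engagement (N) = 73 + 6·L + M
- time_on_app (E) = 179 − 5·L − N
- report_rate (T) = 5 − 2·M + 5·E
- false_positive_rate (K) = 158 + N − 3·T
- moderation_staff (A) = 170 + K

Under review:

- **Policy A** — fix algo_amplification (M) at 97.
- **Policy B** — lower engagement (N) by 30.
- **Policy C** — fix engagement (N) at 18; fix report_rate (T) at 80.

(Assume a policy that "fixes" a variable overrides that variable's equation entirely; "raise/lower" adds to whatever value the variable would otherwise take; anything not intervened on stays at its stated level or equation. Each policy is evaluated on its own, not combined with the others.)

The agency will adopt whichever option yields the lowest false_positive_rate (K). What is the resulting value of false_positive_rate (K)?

Policy A (M := 97):
  L = 11
  M = 97
  N = 73 + 6·11 + 97 = 236
  E = 179 − 5·11 − 236 = -112
  T = 5 − 2·97 + 5·(-112) = -749
  K = 158 + 236 − 3·(-749) = 2641
Policy B (N − 30):
  L = 11
  M = 91
  N = 73 + 6·11 + 91 (−30 from intervention) = 200
  E = 179 − 5·11 − 200 = -76
  T = 5 − 2·91 + 5·(-76) = -557
  K = 158 + 200 − 3·(-557) = 2029
Policy C (N := 18, T := 80):
  L = 11
  M = 91
  N = 18
  E = 179 − 5·11 − 18 = 106
  T = 80
  K = 158 + 18 − 3·80 = -64
Comparing — Policy A: K=2641, Policy B: K=2029, Policy C: K=-64. Lowest is -64 (Policy C).

-64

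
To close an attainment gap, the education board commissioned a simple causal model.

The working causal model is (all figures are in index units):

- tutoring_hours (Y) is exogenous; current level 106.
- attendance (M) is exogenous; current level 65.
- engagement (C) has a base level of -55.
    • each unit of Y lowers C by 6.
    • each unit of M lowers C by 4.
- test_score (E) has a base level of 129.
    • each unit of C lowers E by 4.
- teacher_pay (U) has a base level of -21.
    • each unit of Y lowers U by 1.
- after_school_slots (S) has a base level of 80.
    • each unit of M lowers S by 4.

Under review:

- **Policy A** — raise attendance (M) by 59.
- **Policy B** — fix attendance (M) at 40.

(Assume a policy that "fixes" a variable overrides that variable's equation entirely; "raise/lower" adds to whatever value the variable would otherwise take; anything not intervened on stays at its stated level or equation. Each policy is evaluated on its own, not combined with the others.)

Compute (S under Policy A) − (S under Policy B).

Policy A (M + 59):
  M = 65 + 59 = 124
  S = 80 − 4·124 = -416
Policy B (M := 40):
  M = 40
  S = 80 − 4·40 = -80
S: -416 − (-80) = -336

-336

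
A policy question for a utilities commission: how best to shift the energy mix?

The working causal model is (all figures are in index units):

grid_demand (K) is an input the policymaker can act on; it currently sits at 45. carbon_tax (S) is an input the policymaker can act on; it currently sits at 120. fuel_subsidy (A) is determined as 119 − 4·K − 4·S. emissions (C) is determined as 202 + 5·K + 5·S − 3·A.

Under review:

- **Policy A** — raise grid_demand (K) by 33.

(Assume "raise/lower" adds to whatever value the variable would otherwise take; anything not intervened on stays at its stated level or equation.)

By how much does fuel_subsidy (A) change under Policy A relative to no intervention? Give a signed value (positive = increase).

-132

Baseline:
  K = 45
  S = 120
  A = 119 − 4·45 − 4·120 = -541
Policy A (K + 33):
  K = 45 + 33 = 78
  S = 120
  A = 119 − 4·78 − 4·120 = -673
Change in A: -673 − (-541) = -132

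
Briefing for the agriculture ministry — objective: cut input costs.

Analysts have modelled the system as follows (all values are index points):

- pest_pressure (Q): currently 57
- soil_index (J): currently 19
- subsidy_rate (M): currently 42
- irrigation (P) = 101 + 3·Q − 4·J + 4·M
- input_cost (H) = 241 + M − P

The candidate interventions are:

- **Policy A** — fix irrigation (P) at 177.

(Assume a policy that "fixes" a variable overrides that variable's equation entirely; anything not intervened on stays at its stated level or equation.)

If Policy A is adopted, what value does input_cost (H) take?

106

Policy A (P := 177):
  Q = 57
  J = 19
  M = 42
  P = 177
  H = 241 + 42 − 177 = 106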